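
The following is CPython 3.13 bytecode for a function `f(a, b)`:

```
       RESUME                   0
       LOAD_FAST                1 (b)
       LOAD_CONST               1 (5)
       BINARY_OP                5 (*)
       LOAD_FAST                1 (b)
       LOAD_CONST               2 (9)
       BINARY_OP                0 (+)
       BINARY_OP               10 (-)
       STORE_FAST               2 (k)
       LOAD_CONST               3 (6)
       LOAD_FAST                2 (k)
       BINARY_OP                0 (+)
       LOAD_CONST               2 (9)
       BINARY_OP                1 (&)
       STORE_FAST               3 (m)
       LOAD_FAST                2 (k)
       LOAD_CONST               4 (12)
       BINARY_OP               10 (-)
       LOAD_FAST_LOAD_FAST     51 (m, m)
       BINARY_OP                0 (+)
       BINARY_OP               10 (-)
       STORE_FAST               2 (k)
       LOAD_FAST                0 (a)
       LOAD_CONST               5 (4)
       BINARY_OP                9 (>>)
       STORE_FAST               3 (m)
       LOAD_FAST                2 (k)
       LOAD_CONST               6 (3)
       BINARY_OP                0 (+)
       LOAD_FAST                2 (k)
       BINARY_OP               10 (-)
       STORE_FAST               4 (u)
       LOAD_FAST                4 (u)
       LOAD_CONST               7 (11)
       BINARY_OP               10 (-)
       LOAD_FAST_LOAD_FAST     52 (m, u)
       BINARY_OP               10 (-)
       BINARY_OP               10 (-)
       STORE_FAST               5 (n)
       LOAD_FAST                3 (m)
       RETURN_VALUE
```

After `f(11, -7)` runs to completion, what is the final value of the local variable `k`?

LOAD_FAST b → push -7. Stack: [-7]
LOAD_CONST → push 5. Stack: [-7, 5]
BINARY_OP * → -7 * 5 = -35. Stack: [-35]
LOAD_FAST b → push -7. Stack: [-35, -7]
LOAD_CONST → push 9. Stack: [-35, -7, 9]
BINARY_OP + → -7 + 9 = 2. Stack: [-35, 2]
BINARY_OP - → -35 - 2 = -37. Stack: [-37]
STORE_FAST k → k=-37. Stack: []
LOAD_CONST → push 6. Stack: [6]
LOAD_FAST k → push -37. Stack: [6, -37]
BINARY_OP + → 6 + -37 = -31. Stack: [-31]
LOAD_CONST → push 9. Stack: [-31, 9]
BINARY_OP & → -31 & 9 = 1. Stack: [1]
STORE_FAST m → m=1. Stack: []
LOAD_FAST k → push -37. Stack: [-37]
LOAD_CONST → push 12. Stack: [-37, 12]
BINARY_OP - → -37 - 12 = -49. Stack: [-49]
LOAD_FAST_LOAD_FAST m,m → push 1,1. Stack: [-49, 1, 1]
BINARY_OP + → 1 + 1 = 2. Stack: [-49, 2]
BINARY_OP - → -49 - 2 = -51. Stack: [-51]
STORE_FAST k → k=-51. Stack: []
LOAD_FAST a → push 11. Stack: [11]
LOAD_CONST → push 4. Stack: [11, 4]
BINARY_OP >> → 11 >> 4 = 0. Stack: [0]
STORE_FAST m → m=0. Stack: []
LOAD_FAST k → push -51. Stack: [-51]
LOAD_CONST → push 3. Stack: [-51, 3]
BINARY_OP + → -51 + 3 = -48. Stack: [-48]
LOAD_FAST k → push -51. Stack: [-48, -51]
BINARY_OP - → -48 - -51 = 3. Stack: [3]
STORE_FAST u → u=3. Stack: []
LOAD_FAST u → push 3. Stack: [3]
LOAD_CONST → push 11. Stack: [3, 11]
BINARY_OP - → 3 - 11 = -8. Stack: [-8]
LOAD_FAST_LOAD_FAST m,u → push 0,3. Stack: [-8, 0, 3]
BINARY_OP - → 0 - 3 = -3. Stack: [-8, -3]
BINARY_OP - → -8 - -3 = -5. Stack: [-5]
STORE_FAST n → n=-5. Stack: []
LOAD_FAST m → push 0. Stack: [0]
RETURN_VALUE → return 0.

-51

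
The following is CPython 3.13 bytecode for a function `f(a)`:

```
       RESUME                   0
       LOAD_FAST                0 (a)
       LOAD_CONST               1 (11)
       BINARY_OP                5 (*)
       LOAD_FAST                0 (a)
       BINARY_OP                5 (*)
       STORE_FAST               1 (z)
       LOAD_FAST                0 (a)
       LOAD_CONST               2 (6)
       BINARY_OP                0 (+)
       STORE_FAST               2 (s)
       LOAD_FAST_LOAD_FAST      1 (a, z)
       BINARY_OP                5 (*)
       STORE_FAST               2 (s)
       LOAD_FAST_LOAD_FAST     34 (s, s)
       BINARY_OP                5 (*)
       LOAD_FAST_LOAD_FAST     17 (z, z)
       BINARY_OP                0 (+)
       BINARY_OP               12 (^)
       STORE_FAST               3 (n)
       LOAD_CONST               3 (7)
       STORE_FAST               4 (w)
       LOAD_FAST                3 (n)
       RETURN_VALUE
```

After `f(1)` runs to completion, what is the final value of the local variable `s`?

LOAD_FAST a → push 1. Stack: [1]
LOAD_CONST → push 11. Stack: [1, 11]
BINARY_OP * → 1 * 11 = 11. Stack: [11]
LOAD_FAST a → push 1. Stack: [11, 1]
BINARY_OP * → 11 * 1 = 11. Stack: [11]
STORE_FAST z → z=11. Stack: []
LOAD_FAST a → push 1. Stack: [1]
LOAD_CONST → push 6. Stack: [1, 6]
BINARY_OP + → 1 + 6 = 7. Stack: [7]
STORE_FAST s → s=7. Stack: []
LOAD_FAST_LOAD_FAST a,z → push 1,11. Stack: [1, 11]
BINARY_OP * → 1 * 11 = 11. Stack: [11]
STORE_FAST s → s=11. Stack: []
LOAD_FAST_LOAD_FAST s,s → push 11,11. Stack: [11, 11]
BINARY_OP * → 11 * 11 = 121. Stack: [121]
LOAD_FAST_LOAD_FAST z,z → push 11,11. Stack: [121, 11, 11]
BINARY_OP + → 11 + 11 = 22. Stack: [121, 22]
BINARY_OP ^ → 121 ^ 22 = 111. Stack: [111]
STORE_FAST n → n=111. Stack: []
LOAD_CONST → push 7. Stack: [7]
STORE_FAST w → w=7. Stack: []
LOAD_FAST n → push 111. Stack: [111]
RETURN_VALUE → return 111.

11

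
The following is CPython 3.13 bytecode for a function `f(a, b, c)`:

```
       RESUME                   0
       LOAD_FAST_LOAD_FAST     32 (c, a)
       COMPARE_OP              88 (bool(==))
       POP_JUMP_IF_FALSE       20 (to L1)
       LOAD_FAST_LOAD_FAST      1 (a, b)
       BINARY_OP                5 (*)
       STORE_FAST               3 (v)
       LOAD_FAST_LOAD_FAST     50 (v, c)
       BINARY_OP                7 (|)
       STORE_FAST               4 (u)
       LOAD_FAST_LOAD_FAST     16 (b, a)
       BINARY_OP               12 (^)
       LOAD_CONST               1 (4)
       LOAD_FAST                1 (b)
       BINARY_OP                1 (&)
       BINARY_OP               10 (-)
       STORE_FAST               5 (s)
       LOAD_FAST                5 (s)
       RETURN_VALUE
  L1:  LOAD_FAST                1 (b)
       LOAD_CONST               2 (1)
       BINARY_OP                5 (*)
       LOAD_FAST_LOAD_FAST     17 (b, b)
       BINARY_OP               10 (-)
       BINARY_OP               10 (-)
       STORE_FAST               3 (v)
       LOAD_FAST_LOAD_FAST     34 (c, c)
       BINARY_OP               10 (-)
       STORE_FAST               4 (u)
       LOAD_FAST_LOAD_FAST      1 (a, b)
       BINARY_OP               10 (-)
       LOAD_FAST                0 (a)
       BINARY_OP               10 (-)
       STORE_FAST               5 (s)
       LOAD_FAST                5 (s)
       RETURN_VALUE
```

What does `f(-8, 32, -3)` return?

-32

LOAD_FAST_LOAD_FAST c,a → push -3,-8. Stack: [-3, -8]
COMPARE_OP bool(==) → -3 vs -8 = False. Stack: [False]
POP_JUMP_IF_FALSE → pop False; jump. Stack: []
LOAD_FAST b → push 32. Stack: [32]
LOAD_CONST → push 1. Stack: [32, 1]
BINARY_OP * → 32 * 1 = 32. Stack: [32]
LOAD_FAST_LOAD_FAST b,b → push 32,32. Stack: [32, 32, 32]
BINARY_OP - → 32 - 32 = 0. Stack: [32, 0]
BINARY_OP - → 32 - 0 = 32. Stack: [32]
STORE_FAST v → v=32. Stack: []
LOAD_FAST_LOAD_FAST c,c → push -3,-3. Stack: [-3, -3]
BINARY_OP - → -3 - -3 = 0. Stack: [0]
STORE_FAST u → u=0. Stack: []
LOAD_FAST_LOAD_FAST a,b → push -8,32. Stack: [-8, 32]
BINARY_OP - → -8 - 32 = -40. Stack: [-40]
LOAD_FAST a → push -8. Stack: [-40, -8]
BINARY_OP - → -40 - -8 = -32. Stack: [-32]
STORE_FAST s → s=-32. Stack: []
LOAD_FAST s → push -32. Stack: [-32]
RETURN_VALUE → return -32.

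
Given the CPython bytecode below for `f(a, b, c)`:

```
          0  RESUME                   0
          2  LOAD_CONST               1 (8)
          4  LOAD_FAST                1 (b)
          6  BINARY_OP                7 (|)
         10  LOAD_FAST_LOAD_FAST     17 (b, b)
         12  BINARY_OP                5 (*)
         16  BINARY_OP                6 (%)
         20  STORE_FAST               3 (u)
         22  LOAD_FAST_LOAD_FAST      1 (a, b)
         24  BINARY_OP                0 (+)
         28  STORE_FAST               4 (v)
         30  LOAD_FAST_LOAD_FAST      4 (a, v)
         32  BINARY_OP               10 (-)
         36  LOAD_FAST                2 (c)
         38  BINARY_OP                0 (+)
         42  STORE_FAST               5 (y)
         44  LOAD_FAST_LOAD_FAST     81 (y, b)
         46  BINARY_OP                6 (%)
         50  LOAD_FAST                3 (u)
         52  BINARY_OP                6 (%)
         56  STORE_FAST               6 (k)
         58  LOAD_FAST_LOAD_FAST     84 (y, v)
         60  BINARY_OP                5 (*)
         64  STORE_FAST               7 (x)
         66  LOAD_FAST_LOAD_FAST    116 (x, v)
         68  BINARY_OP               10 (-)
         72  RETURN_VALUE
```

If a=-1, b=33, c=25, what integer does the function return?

-288

LOAD_CONST → push 8. Stack: [8]
LOAD_FAST b → push 33. Stack: [8, 33]
BINARY_OP | → 8 | 33 = 41. Stack: [41]
LOAD_FAST_LOAD_FAST b,b → push 33,33. Stack: [41, 33, 33]
BINARY_OP * → 33 * 33 = 1089. Stack: [41, 1089]
BINARY_OP % → 41 % 1089 = 41. Stack: [41]
STORE_FAST u → u=41. Stack: []
LOAD_FAST_LOAD_FAST a,b → push -1,33. Stack: [-1, 33]
BINARY_OP + → -1 + 33 = 32. Stack: [32]
STORE_FAST v → v=32. Stack: []
LOAD_FAST_LOAD_FAST a,v → push -1,32. Stack: [-1, 32]
BINARY_OP - → -1 - 32 = -33. Stack: [-33]
LOAD_FAST c → push 25. Stack: [-33, 25]
BINARY_OP + → -33 + 25 = -8. Stack: [-8]
STORE_FAST y → y=-8. Stack: []
LOAD_FAST_LOAD_FAST y,b → push -8,33. Stack: [-8, 33]
BINARY_OP % → -8 % 33 = 25. Stack: [25]
LOAD_FAST u → push 41. Stack: [25, 41]
BINARY_OP % → 25 % 41 = 25. Stack: [25]
STORE_FAST k → k=25. Stack: []
LOAD_FAST_LOAD_FAST y,v → push -8,32. Stack: [-8, 32]
BINARY_OP * → -8 * 32 = -256. Stack: [-256]
STORE_FAST x → x=-256. Stack: []
LOAD_FAST_LOAD_FAST x,v → push -256,32. Stack: [-256, 32]
BINARY_OP - → -256 - 32 = -288. Stack: [-288]
RETURN_VALUE → return -288.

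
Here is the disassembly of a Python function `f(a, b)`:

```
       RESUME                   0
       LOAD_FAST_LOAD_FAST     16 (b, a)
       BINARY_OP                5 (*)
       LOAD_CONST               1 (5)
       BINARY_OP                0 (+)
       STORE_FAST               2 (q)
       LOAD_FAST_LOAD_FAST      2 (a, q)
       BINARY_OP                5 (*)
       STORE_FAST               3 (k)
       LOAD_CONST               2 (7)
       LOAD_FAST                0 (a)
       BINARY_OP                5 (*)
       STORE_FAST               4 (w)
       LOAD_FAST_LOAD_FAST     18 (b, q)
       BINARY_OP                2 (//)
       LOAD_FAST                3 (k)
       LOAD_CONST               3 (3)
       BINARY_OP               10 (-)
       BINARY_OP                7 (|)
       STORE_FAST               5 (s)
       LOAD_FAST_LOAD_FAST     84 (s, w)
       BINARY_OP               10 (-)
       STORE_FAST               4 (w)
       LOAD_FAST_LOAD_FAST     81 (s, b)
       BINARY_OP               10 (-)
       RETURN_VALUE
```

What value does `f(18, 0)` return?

LOAD_FAST_LOAD_FAST b,a → push 0,18. Stack: [0, 18]
BINARY_OP * → 0 * 18 = 0. Stack: [0]
LOAD_CONST → push 5. Stack: [0, 5]
BINARY_OP + → 0 + 5 = 5. Stack: [5]
STORE_FAST q → q=5. Stack: []
LOAD_FAST_LOAD_FAST a,q → push 18,5. Stack: [18, 5]
BINARY_OP * → 18 * 5 = 90. Stack: [90]
STORE_FAST k → k=90. Stack: []
LOAD_CONST → push 7. Stack: [7]
LOAD_FAST a → push 18. Stack: [7, 18]
BINARY_OP * → 7 * 18 = 126. Stack: [126]
STORE_FAST w → w=126. Stack: []
LOAD_FAST_LOAD_FAST b,q → push 0,5. Stack: [0, 5]
BINARY_OP // → 0 // 5 = 0. Stack: [0]
LOAD_FAST k → push 90. Stack: [0, 90]
LOAD_CONST → push 3. Stack: [0, 90, 3]
BINARY_OP - → 90 - 3 = 87. Stack: [0, 87]
BINARY_OP | → 0 | 87 = 87. Stack: [87]
STORE_FAST s → s=87. Stack: []
LOAD_FAST_LOAD_FAST s,w → push 87,126. Stack: [87, 126]
BINARY_OP - → 87 - 126 = -39. Stack: [-39]
STORE_FAST w → w=-39. Stack: []
LOAD_FAST_LOAD_FAST s,b → push 87,0. Stack: [87, 0]
BINARY_OP - → 87 - 0 = 87. Stack: [87]
RETURN_VALUE → return 87.

87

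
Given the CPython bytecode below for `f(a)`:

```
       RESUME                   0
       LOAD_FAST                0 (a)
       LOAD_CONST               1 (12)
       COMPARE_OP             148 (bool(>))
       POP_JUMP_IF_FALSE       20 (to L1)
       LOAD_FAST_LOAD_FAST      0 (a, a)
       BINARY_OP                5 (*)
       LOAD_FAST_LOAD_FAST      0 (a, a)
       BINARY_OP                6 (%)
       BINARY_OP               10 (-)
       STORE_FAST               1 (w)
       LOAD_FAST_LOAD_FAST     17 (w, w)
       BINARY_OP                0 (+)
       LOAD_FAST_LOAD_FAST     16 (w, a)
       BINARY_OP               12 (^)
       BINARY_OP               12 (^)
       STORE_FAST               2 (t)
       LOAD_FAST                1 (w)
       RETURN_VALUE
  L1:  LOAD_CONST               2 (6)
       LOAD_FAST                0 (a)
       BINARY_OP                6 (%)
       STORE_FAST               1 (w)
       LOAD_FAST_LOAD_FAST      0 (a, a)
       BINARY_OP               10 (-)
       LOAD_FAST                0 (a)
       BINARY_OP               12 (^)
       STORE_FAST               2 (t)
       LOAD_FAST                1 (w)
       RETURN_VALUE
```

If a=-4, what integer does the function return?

-2

LOAD_FAST a → push -4. Stack: [-4]
LOAD_CONST → push 12. Stack: [-4, 12]
COMPARE_OP bool(>) → -4 vs 12 = False. Stack: [False]
POP_JUMP_IF_FALSE → pop False; jump. Stack: []
LOAD_CONST → push 6. Stack: [6]
LOAD_FAST a → push -4. Stack: [6, -4]
BINARY_OP % → 6 % -4 = -2. Stack: [-2]
STORE_FAST w → w=-2. Stack: []
LOAD_FAST_LOAD_FAST a,a → push -4,-4. Stack: [-4, -4]
BINARY_OP - → -4 - -4 = 0. Stack: [0]
LOAD_FAST a → push -4. Stack: [0, -4]
BINARY_OP ^ → 0 ^ -4 = -4. Stack: [-4]
STORE_FAST t → t=-4. Stack: []
LOAD_FAST w → push -2. Stack: [-2]
RETURN_VALUE → return -2.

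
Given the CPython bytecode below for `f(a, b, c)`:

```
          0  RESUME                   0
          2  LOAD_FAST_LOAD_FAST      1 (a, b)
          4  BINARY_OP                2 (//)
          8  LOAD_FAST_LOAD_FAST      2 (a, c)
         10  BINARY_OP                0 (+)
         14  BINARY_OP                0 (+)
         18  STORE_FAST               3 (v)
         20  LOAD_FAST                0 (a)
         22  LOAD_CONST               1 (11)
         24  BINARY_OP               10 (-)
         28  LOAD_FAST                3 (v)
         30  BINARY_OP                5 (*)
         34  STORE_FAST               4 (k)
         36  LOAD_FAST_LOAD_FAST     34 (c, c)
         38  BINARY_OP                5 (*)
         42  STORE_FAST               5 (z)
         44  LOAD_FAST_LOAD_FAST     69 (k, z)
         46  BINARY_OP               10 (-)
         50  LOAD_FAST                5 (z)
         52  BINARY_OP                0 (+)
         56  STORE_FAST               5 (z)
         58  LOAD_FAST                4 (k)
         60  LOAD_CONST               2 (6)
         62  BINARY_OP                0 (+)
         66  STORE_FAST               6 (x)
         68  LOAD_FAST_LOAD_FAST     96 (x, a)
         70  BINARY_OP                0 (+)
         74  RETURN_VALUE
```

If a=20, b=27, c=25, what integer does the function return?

LOAD_FAST_LOAD_FAST a,b → push 20,27. Stack: [20, 27]
BINARY_OP // → 20 // 27 = 0. Stack: [0]
LOAD_FAST_LOAD_FAST a,c → push 20,25. Stack: [0, 20, 25]
BINARY_OP + → 20 + 25 = 45. Stack: [0, 45]
BINARY_OP + → 0 + 45 = 45. Stack: [45]
STORE_FAST v → v=45. Stack: []
LOAD_FAST a → push 20. Stack: [20]
LOAD_CONST → push 11. Stack: [20, 11]
BINARY_OP - → 20 - 11 = 9. Stack: [9]
LOAD_FAST v → push 45. Stack: [9, 45]
BINARY_OP * → 9 * 45 = 405. Stack: [405]
STORE_FAST k → k=405. Stack: []
LOAD_FAST_LOAD_FAST c,c → push 25,25. Stack: [25, 25]
BINARY_OP * → 25 * 25 = 625. Stack: [625]
STORE_FAST z → z=625. Stack: []
LOAD_FAST_LOAD_FAST k,z → push 405,625. Stack: [405, 625]
BINARY_OP - → 405 - 625 = -220. Stack: [-220]
LOAD_FAST z → push 625. Stack: [-220, 625]
BINARY_OP + → -220 + 625 = 405. Stack: [405]
STORE_FAST z → z=405. Stack: []
LOAD_FAST k → push 405. Stack: [405]
LOAD_CONST → push 6. Stack: [405, 6]
BINARY_OP + → 405 + 6 = 411. Stack: [411]
STORE_FAST x → x=411. Stack: []
LOAD_FAST_LOAD_FAST x,a → push 411,20. Stack: [411, 20]
BINARY_OP + → 411 + 20 = 431. Stack: [431]
RETURN_VALUE → return 431.

431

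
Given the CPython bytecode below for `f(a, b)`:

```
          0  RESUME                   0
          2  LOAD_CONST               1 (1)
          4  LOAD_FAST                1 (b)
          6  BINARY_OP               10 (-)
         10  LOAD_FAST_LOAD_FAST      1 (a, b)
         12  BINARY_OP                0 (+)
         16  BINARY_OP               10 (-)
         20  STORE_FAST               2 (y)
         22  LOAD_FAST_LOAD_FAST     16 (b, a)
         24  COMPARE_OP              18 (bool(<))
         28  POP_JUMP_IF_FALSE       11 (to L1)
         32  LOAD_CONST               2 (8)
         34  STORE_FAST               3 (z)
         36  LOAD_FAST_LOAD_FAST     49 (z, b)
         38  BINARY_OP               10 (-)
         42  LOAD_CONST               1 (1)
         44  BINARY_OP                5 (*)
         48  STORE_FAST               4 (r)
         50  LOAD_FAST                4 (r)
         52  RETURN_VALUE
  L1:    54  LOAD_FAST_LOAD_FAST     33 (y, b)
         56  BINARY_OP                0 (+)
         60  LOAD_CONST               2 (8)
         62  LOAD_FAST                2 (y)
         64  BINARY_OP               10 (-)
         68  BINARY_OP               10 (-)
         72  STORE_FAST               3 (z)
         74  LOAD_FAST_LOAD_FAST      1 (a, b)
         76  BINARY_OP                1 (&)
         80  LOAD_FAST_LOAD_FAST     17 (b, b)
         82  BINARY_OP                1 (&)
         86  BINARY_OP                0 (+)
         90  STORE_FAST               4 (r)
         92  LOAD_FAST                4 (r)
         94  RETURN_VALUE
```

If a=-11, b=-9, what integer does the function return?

-20

LOAD_CONST → push 1. Stack: [1]
LOAD_FAST b → push -9. Stack: [1, -9]
BINARY_OP - → 1 - -9 = 10. Stack: [10]
LOAD_FAST_LOAD_FAST a,b → push -11,-9. Stack: [10, -11, -9]
BINARY_OP + → -11 + -9 = -20. Stack: [10, -20]
BINARY_OP - → 10 - -20 = 30. Stack: [30]
STORE_FAST y → y=30. Stack: []
LOAD_FAST_LOAD_FAST b,a → push -9,-11. Stack: [-9, -11]
COMPARE_OP bool(<) → -9 vs -11 = False. Stack: [False]
POP_JUMP_IF_FALSE → pop False; jump. Stack: []
LOAD_FAST_LOAD_FAST y,b → push 30,-9. Stack: [30, -9]
BINARY_OP + → 30 + -9 = 21. Stack: [21]
LOAD_CONST → push 8. Stack: [21, 8]
LOAD_FAST y → push 30. Stack: [21, 8, 30]
BINARY_OP - → 8 - 30 = -22. Stack: [21, -22]
BINARY_OP - → 21 - -22 = 43. Stack: [43]
STORE_FAST z → z=43. Stack: []
LOAD_FAST_LOAD_FAST a,b → push -11,-9. Stack: [-11, -9]
BINARY_OP & → -11 & -9 = -11. Stack: [-11]
LOAD_FAST_LOAD_FAST b,b → push -9,-9. Stack: [-11, -9, -9]
BINARY_OP & → -9 & -9 = -9. Stack: [-11, -9]
BINARY_OP + → -11 + -9 = -20. Stack: [-20]
STORE_FAST r → r=-20. Stack: []
LOAD_FAST r → push -20. Stack: [-20]
RETURN_VALUE → return -20.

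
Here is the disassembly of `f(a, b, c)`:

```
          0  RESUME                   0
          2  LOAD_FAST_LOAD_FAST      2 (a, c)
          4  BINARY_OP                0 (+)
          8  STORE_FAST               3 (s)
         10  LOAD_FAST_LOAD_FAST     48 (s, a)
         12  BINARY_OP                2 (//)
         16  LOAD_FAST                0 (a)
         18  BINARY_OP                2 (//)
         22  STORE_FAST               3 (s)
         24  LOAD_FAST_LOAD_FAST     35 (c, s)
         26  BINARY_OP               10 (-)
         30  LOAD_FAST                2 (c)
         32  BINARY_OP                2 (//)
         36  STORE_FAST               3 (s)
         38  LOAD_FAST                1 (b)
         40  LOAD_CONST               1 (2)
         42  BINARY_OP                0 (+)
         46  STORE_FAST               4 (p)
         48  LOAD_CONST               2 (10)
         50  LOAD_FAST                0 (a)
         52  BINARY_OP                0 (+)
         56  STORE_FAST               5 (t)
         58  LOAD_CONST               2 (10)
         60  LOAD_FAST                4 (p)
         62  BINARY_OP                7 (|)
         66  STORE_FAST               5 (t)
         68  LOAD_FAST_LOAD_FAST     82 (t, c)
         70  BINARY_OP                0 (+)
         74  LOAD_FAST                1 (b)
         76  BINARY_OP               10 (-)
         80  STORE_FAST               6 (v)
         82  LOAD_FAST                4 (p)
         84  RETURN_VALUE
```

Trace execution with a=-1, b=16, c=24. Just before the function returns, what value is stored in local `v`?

34

LOAD_FAST_LOAD_FAST a,c → push -1,24. Stack: [-1, 24]
BINARY_OP + → -1 + 24 = 23. Stack: [23]
STORE_FAST s → s=23. Stack: []
LOAD_FAST_LOAD_FAST s,a → push 23,-1. Stack: [23, -1]
BINARY_OP // → 23 // -1 = -23. Stack: [-23]
LOAD_FAST a → push -1. Stack: [-23, -1]
BINARY_OP // → -23 // -1 = 23. Stack: [23]
STORE_FAST s → s=23. Stack: []
LOAD_FAST_LOAD_FAST c,s → push 24,23. Stack: [24, 23]
BINARY_OP - → 24 - 23 = 1. Stack: [1]
LOAD_FAST c → push 24. Stack: [1, 24]
BINARY_OP // → 1 // 24 = 0. Stack: [0]
STORE_FAST s → s=0. Stack: []
LOAD_FAST b → push 16. Stack: [16]
LOAD_CONST → push 2. Stack: [16, 2]
BINARY_OP + → 16 + 2 = 18. Stack: [18]
STORE_FAST p → p=18. Stack: []
LOAD_CONST → push 10. Stack: [10]
LOAD_FAST a → push -1. Stack: [10, -1]
BINARY_OP + → 10 + -1 = 9. Stack: [9]
STORE_FAST t → t=9. Stack: []
LOAD_CONST → push 10. Stack: [10]
LOAD_FAST p → push 18. Stack: [10, 18]
BINARY_OP | → 10 | 18 = 26. Stack: [26]
STORE_FAST t → t=26. Stack: []
LOAD_FAST_LOAD_FAST t,c → push 26,24. Stack: [26, 24]
BINARY_OP + → 26 + 24 = 50. Stack: [50]
LOAD_FAST b → push 16. Stack: [50, 16]
BINARY_OP - → 50 - 16 = 34. Stack: [34]
STORE_FAST v → v=34. Stack: []
LOAD_FAST p → push 18. Stack: [18]
RETURN_VALUE → return 18.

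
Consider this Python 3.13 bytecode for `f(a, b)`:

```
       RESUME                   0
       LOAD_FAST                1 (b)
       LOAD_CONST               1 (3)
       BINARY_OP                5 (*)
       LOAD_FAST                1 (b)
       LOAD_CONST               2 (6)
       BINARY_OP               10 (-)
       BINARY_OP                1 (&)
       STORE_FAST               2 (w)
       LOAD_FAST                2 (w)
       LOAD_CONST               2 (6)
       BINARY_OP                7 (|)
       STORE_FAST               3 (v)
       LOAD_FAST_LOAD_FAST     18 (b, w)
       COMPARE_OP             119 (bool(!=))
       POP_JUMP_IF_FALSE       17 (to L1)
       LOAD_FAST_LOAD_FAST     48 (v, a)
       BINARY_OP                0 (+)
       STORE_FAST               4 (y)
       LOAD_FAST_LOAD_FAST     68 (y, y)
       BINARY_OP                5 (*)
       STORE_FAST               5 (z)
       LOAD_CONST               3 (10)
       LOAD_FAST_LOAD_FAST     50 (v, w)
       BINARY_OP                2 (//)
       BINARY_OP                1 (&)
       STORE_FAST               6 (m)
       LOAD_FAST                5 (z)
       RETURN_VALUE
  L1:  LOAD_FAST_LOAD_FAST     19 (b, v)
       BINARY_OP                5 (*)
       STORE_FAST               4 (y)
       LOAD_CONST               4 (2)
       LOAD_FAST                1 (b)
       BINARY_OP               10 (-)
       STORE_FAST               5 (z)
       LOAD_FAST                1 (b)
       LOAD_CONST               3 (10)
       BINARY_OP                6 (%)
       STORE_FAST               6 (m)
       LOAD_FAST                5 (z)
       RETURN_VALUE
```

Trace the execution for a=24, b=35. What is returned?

1521

LOAD_FAST b → push 35. Stack: [35]
LOAD_CONST → push 3. Stack: [35, 3]
BINARY_OP * → 35 * 3 = 105. Stack: [105]
LOAD_FAST b → push 35. Stack: [105, 35]
LOAD_CONST → push 6. Stack: [105, 35, 6]
BINARY_OP - → 35 - 6 = 29. Stack: [105, 29]
BINARY_OP & → 105 & 29 = 9. Stack: [9]
STORE_FAST w → w=9. Stack: []
LOAD_FAST w → push 9. Stack: [9]
LOAD_CONST → push 6. Stack: [9, 6]
BINARY_OP | → 9 | 6 = 15. Stack: [15]
STORE_FAST v → v=15. Stack: []
LOAD_FAST_LOAD_FAST b,w → push 35,9. Stack: [35, 9]
COMPARE_OP bool(!=) → 35 vs 9 = True. Stack: [True]
POP_JUMP_IF_FALSE → pop True; no jump. Stack: []
LOAD_FAST_LOAD_FAST v,a → push 15,24. Stack: [15, 24]
BINARY_OP + → 15 + 24 = 39. Stack: [39]
STORE_FAST y → y=39. Stack: []
LOAD_FAST_LOAD_FAST y,y → push 39,39. Stack: [39, 39]
BINARY_OP * → 39 * 39 = 1521. Stack: [1521]
STORE_FAST z → z=1521. Stack: []
LOAD_CONST → push 10. Stack: [10]
LOAD_FAST_LOAD_FAST v,w → push 15,9. Stack: [10, 15, 9]
BINARY_OP // → 15 // 9 = 1. Stack: [10, 1]
BINARY_OP & → 10 & 1 = 0. Stack: [0]
STORE_FAST m → m=0. Stack: []
LOAD_FAST z → push 1521. Stack: [1521]
RETURN_VALUE → return 1521.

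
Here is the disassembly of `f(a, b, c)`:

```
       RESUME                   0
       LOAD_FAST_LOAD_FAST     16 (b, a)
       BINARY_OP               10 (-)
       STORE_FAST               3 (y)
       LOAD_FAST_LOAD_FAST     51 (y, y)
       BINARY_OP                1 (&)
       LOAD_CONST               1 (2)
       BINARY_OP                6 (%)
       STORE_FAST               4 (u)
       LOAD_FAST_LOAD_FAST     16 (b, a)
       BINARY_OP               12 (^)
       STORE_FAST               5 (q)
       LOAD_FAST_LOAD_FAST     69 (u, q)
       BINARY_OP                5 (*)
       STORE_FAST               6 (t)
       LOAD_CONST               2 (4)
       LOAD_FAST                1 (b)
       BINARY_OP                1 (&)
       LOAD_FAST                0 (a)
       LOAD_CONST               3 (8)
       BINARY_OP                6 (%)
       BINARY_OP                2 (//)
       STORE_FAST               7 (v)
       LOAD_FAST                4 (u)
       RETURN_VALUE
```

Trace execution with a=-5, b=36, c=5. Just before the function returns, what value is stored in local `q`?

LOAD_FAST_LOAD_FAST b,a → push 36,-5. Stack: [36, -5]
BINARY_OP - → 36 - -5 = 41. Stack: [41]
STORE_FAST y → y=41. Stack: []
LOAD_FAST_LOAD_FAST y,y → push 41,41. Stack: [41, 41]
BINARY_OP & → 41 & 41 = 41. Stack: [41]
LOAD_CONST → push 2. Stack: [41, 2]
BINARY_OP % → 41 % 2 = 1. Stack: [1]
STORE_FAST u → u=1. Stack: []
LOAD_FAST_LOAD_FAST b,a → push 36,-5. Stack: [36, -5]
BINARY_OP ^ → 36 ^ -5 = -33. Stack: [-33]
STORE_FAST q → q=-33. Stack: []
LOAD_FAST_LOAD_FAST u,q → push 1,-33. Stack: [1, -33]
BINARY_OP * → 1 * -33 = -33. Stack: [-33]
STORE_FAST t → t=-33. Stack: []
LOAD_CONST → push 4. Stack: [4]
LOAD_FAST b → push 36. Stack: [4, 36]
BINARY_OP & → 4 & 36 = 4. Stack: [4]
LOAD_FAST a → push -5. Stack: [4, -5]
LOAD_CONST → push 8. Stack: [4, -5, 8]
BINARY_OP % → -5 % 8 = 3. Stack: [4, 3]
BINARY_OP // → 4 // 3 = 1. Stack: [1]
STORE_FAST v → v=1. Stack: []
LOAD_FAST u → push 1. Stack: [1]
RETURN_VALUE → return 1.

-33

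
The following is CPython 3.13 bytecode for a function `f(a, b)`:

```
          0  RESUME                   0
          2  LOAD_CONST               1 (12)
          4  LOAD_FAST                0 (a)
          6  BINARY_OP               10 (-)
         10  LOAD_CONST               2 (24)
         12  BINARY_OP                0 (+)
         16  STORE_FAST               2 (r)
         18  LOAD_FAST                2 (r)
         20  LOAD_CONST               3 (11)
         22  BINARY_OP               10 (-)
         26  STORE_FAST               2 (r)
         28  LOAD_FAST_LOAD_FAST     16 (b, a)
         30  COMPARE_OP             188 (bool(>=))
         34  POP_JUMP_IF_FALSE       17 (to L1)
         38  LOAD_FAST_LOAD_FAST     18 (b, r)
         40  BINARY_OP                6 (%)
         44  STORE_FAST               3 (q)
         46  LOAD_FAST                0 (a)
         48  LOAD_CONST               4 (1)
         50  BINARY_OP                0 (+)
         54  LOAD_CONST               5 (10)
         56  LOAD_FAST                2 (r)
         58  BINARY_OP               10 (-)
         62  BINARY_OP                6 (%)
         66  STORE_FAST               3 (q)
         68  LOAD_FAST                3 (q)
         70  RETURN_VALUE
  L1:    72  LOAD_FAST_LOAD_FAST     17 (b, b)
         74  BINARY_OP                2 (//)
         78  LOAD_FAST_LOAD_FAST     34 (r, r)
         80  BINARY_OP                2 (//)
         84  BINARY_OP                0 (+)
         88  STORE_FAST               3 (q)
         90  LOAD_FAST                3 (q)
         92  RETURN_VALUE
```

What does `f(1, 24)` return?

-12

LOAD_CONST → push 12. Stack: [12]
LOAD_FAST a → push 1. Stack: [12, 1]
BINARY_OP - → 12 - 1 = 11. Stack: [11]
LOAD_CONST → push 24. Stack: [11, 24]
BINARY_OP + → 11 + 24 = 35. Stack: [35]
STORE_FAST r → r=35. Stack: []
LOAD_FAST r → push 35. Stack: [35]
LOAD_CONST → push 11. Stack: [35, 11]
BINARY_OP - → 35 - 11 = 24. Stack: [24]
STORE_FAST r → r=24. Stack: []
LOAD_FAST_LOAD_FAST b,a → push 24,1. Stack: [24, 1]
COMPARE_OP bool(>=) → 24 vs 1 = True. Stack: [True]
POP_JUMP_IF_FALSE → pop True; no jump. Stack: []
LOAD_FAST_LOAD_FAST b,r → push 24,24. Stack: [24, 24]
BINARY_OP % → 24 % 24 = 0. Stack: [0]
STORE_FAST q → q=0. Stack: []
LOAD_FAST a → push 1. Stack: [1]
LOAD_CONST → push 1. Stack: [1, 1]
BINARY_OP + → 1 + 1 = 2. Stack: [2]
LOAD_CONST → push 10. Stack: [2, 10]
LOAD_FAST r → push 24. Stack: [2, 10, 24]
BINARY_OP - → 10 - 24 = -14. Stack: [2, -14]
BINARY_OP % → 2 % -14 = -12. Stack: [-12]
STORE_FAST q → q=-12. Stack: []
LOAD_FAST q → push -12. Stack: [-12]
RETURN_VALUE → return -12.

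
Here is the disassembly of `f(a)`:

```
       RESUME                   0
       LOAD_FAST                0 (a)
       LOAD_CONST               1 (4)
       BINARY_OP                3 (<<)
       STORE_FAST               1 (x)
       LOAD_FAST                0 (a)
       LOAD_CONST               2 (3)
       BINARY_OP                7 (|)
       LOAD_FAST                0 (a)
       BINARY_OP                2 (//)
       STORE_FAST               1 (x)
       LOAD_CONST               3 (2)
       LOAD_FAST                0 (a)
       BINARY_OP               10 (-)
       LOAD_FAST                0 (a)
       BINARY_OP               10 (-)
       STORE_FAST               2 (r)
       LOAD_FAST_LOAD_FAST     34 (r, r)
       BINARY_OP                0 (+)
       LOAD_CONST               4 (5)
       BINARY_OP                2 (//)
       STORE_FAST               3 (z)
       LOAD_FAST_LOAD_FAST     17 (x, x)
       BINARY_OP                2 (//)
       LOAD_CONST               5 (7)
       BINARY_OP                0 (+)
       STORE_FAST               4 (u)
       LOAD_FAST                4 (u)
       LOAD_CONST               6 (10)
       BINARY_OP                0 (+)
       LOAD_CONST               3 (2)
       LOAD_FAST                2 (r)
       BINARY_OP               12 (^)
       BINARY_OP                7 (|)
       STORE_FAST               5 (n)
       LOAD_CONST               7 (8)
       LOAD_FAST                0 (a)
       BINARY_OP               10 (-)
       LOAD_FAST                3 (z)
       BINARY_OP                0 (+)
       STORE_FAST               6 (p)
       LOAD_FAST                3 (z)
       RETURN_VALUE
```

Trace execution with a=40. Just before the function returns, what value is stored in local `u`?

8

LOAD_FAST a → push 40. Stack: [40]
LOAD_CONST → push 4. Stack: [40, 4]
BINARY_OP << → 40 << 4 = 640. Stack: [640]
STORE_FAST x → x=640. Stack: []
LOAD_FAST a → push 40. Stack: [40]
LOAD_CONST → push 3. Stack: [40, 3]
BINARY_OP | → 40 | 3 = 43. Stack: [43]
LOAD_FAST a → push 40. Stack: [43, 40]
BINARY_OP // → 43 // 40 = 1. Stack: [1]
STORE_FAST x → x=1. Stack: []
LOAD_CONST → push 2. Stack: [2]
LOAD_FAST a → push 40. Stack: [2, 40]
BINARY_OP - → 2 - 40 = -38. Stack: [-38]
LOAD_FAST a → push 40. Stack: [-38, 40]
BINARY_OP - → -38 - 40 = -78. Stack: [-78]
STORE_FAST r → r=-78. Stack: []
LOAD_FAST_LOAD_FAST r,r → push -78,-78. Stack: [-78, -78]
BINARY_OP + → -78 + -78 = -156. Stack: [-156]
LOAD_CONST → push 5. Stack: [-156, 5]
BINARY_OP // → -156 // 5 = -32. Stack: [-32]
STORE_FAST z → z=-32. Stack: []
LOAD_FAST_LOAD_FAST x,x → push 1,1. Stack: [1, 1]
BINARY_OP // → 1 // 1 = 1. Stack: [1]
LOAD_CONST → push 7. Stack: [1, 7]
BINARY_OP + → 1 + 7 = 8. Stack: [8]
STORE_FAST u → u=8. Stack: []
LOAD_FAST u → push 8. Stack: [8]
LOAD_CONST → push 10. Stack: [8, 10]
BINARY_OP + → 8 + 10 = 18. Stack: [18]
LOAD_CONST → push 2. Stack: [18, 2]
LOAD_FAST r → push -78. Stack: [18, 2, -78]
BINARY_OP ^ → 2 ^ -78 = -80. Stack: [18, -80]
BINARY_OP | → 18 | -80 = -78. Stack: [-78]
STORE_FAST n → n=-78. Stack: []
LOAD_CONST → push 8. Stack: [8]
LOAD_FAST a → push 40. Stack: [8, 40]
BINARY_OP - → 8 - 40 = -32. Stack: [-32]
LOAD_FAST z → push -32. Stack: [-32, -32]
BINARY_OP + → -32 + -32 = -64. Stack: [-64]
STORE_FAST p → p=-64. Stack: []
LOAD_FAST z → push -32. Stack: [-32]
RETURN_VALUE → return -32.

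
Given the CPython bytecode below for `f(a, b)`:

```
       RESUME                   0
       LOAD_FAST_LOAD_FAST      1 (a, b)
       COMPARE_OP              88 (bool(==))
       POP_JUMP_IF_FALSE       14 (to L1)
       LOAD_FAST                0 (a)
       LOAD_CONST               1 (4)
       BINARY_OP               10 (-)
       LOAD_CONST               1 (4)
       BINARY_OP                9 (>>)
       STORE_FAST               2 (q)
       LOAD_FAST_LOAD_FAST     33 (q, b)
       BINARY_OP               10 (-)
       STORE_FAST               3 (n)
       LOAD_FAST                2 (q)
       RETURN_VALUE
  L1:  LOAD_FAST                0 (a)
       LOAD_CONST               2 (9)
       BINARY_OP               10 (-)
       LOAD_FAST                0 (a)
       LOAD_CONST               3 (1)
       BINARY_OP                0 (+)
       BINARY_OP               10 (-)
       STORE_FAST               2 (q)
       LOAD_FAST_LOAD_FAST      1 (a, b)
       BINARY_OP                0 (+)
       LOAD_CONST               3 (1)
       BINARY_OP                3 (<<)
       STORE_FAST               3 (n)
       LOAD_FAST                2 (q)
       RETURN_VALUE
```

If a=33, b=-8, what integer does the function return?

LOAD_FAST_LOAD_FAST a,b → push 33,-8. Stack: [33, -8]
COMPARE_OP bool(==) → 33 vs -8 = False. Stack: [False]
POP_JUMP_IF_FALSE → pop False; jump. Stack: []
LOAD_FAST a → push 33. Stack: [33]
LOAD_CONST → push 9. Stack: [33, 9]
BINARY_OP - → 33 - 9 = 24. Stack: [24]
LOAD_FAST a → push 33. Stack: [24, 33]
LOAD_CONST → push 1. Stack: [24, 33, 1]
BINARY_OP + → 33 + 1 = 34. Stack: [24, 34]
BINARY_OP - → 24 - 34 = -10. Stack: [-10]
STORE_FAST q → q=-10. Stack: []
LOAD_FAST_LOAD_FAST a,b → push 33,-8. Stack: [33, -8]
BINARY_OP + → 33 + -8 = 25. Stack: [25]
LOAD_CONST → push 1. Stack: [25, 1]
BINARY_OP << → 25 << 1 = 50. Stack: [50]
STORE_FAST n → n=50. Stack: []
LOAD_FAST q → push -10. Stack: [-10]
RETURN_VALUE → return -10.

-10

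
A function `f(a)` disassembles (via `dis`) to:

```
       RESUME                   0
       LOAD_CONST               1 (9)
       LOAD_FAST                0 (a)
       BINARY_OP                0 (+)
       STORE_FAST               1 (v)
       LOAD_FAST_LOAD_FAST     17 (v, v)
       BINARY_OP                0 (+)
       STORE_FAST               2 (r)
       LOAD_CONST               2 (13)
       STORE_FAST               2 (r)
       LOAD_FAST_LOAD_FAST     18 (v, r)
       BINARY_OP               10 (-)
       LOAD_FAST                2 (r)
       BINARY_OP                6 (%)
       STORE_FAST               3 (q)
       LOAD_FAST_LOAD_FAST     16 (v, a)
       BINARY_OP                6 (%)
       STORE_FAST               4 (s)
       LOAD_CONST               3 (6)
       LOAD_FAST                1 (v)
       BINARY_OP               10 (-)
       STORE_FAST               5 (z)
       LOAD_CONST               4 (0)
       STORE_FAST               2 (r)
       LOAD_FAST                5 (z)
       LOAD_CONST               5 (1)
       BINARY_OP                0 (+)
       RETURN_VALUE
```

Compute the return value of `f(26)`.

-28

LOAD_CONST → push 9. Stack: [9]
LOAD_FAST a → push 26. Stack: [9, 26]
BINARY_OP + → 9 + 26 = 35. Stack: [35]
STORE_FAST v → v=35. Stack: []
LOAD_FAST_LOAD_FAST v,v → push 35,35. Stack: [35, 35]
BINARY_OP + → 35 + 35 = 70. Stack: [70]
STORE_FAST r → r=70. Stack: []
LOAD_CONST → push 13. Stack: [13]
STORE_FAST r → r=13. Stack: []
LOAD_FAST_LOAD_FAST v,r → push 35,13. Stack: [35, 13]
BINARY_OP - → 35 - 13 = 22. Stack: [22]
LOAD_FAST r → push 13. Stack: [22, 13]
BINARY_OP % → 22 % 13 = 9. Stack: [9]
STORE_FAST q → q=9. Stack: []
LOAD_FAST_LOAD_FAST v,a → push 35,26. Stack: [35, 26]
BINARY_OP % → 35 % 26 = 9. Stack: [9]
STORE_FAST s → s=9. Stack: []
LOAD_CONST → push 6. Stack: [6]
LOAD_FAST v → push 35. Stack: [6, 35]
BINARY_OP - → 6 - 35 = -29. Stack: [-29]
STORE_FAST z → z=-29. Stack: []
LOAD_CONST → push 0. Stack: [0]
STORE_FAST r → r=0. Stack: []
LOAD_FAST z → push -29. Stack: [-29]
LOAD_CONST → push 1. Stack: [-29, 1]
BINARY_OP + → -29 + 1 = -28. Stack: [-28]
RETURN_VALUE → return -28.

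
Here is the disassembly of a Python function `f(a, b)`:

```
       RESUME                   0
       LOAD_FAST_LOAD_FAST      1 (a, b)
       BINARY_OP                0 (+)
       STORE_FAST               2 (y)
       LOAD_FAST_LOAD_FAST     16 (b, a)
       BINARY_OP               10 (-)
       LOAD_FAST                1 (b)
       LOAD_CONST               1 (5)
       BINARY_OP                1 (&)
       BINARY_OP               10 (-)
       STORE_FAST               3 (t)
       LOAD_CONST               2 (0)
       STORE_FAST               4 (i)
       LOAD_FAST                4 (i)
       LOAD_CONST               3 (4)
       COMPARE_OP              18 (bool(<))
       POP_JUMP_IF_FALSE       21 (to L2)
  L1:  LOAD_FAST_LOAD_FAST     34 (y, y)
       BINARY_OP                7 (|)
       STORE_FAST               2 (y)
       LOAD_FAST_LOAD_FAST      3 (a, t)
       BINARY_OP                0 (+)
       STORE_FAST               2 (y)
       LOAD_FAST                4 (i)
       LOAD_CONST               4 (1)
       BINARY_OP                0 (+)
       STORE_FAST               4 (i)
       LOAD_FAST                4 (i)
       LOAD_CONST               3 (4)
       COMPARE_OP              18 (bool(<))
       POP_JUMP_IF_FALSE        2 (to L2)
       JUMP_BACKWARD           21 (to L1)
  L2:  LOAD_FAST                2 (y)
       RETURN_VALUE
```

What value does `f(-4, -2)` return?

-6

LOAD_FAST_LOAD_FAST a,b → push -4,-2
BINARY_OP + → -4 + -2 = -6
STORE_FAST y → y=-6
LOAD_FAST_LOAD_FAST b,a → push -2,-4
BINARY_OP - → -2 - -4 = 2
LOAD_FAST b → push -2
LOAD_CONST → push 5
BINARY_OP & → -2 & 5 = 4
BINARY_OP - → 2 - 4 = -2
STORE_FAST t → t=-2
LOAD_CONST → push 0
STORE_FAST i → i=0
LOAD_FAST i → push 0
LOAD_CONST → push 4
COMPARE_OP bool(<) → 0 vs 4 = True
POP_JUMP_IF_FALSE → pop True; no jump
LOAD_FAST_LOAD_FAST y,y → push -6,-6
BINARY_OP | → -6 | -6 = -6
STORE_FAST y → y=-6
LOAD_FAST_LOAD_FAST a,t → push -4,-2
BINARY_OP + → -4 + -2 = -6
STORE_FAST y → y=-6
LOAD_FAST i → push 0
LOAD_CONST → push 1
BINARY_OP + → 0 + 1 = 1
STORE_FAST i → i=1
LOAD_FAST i → push 1
LOAD_CONST → push 4
COMPARE_OP bool(<) → 1 vs 4 = True
POP_JUMP_IF_FALSE → pop True; no jump
LOAD_FAST_LOAD_FAST y,y → push -6,-6
BINARY_OP | → -6 | -6 = -6
STORE_FAST y → y=-6
LOAD_FAST_LOAD_FAST a,t → push -4,-2
BINARY_OP + → -4 + -2 = -6
STORE_FAST y → y=-6
LOAD_FAST i → push 1
LOAD_CONST → push 1
BINARY_OP + → 1 + 1 = 2
STORE_FAST i → i=2
LOAD_FAST i → push 2
LOAD_CONST → push 4
COMPARE_OP bool(<) → 2 vs 4 = True
POP_JUMP_IF_FALSE → pop True; no jump
LOAD_FAST_LOAD_FAST y,y → push -6,-6
BINARY_OP | → -6 | -6 = -6
STORE_FAST y → y=-6
LOAD_FAST_LOAD_FAST a,t → push -4,-2
BINARY_OP + → -4 + -2 = -6
STORE_FAST y → y=-6
LOAD_FAST i → push 2
LOAD_CONST → push 1
BINARY_OP + → 2 + 1 = 3
STORE_FAST i → i=3
LOAD_FAST i → push 3
LOAD_CONST → push 4
COMPARE_OP bool(<) → 3 vs 4 = True
POP_JUMP_IF_FALSE → pop True; no jump
LOAD_FAST_LOAD_FAST y,y → push -6,-6
BINARY_OP | → -6 | -6 = -6
STORE_FAST y → y=-6
LOAD_FAST_LOAD_FAST a,t → push -4,-2
BINARY_OP + → -4 + -2 = -6
STORE_FAST y → y=-6
LOAD_FAST i → push 3
LOAD_CONST → push 1
BINARY_OP + → 3 + 1 = 4
STORE_FAST i → i=4
LOAD_FAST i → push 4
LOAD_CONST → push 4
COMPARE_OP bool(<) → 4 vs 4 = False
POP_JUMP_IF_FALSE → pop False; jump
LOAD_FAST y → push -6
RETURN_VALUE → return -6.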